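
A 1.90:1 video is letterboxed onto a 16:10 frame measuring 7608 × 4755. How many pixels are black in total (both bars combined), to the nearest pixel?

1.90:1 is wider than 16:10, so it spans the full width.
The video is 7608 / 1.900 ≈ 4004.2105 px tall.
4755 − 4004.2105 = 750.7895 px of bars.
That's 750.7895 × 7608 ≈ 5712006 black pixels.

5712006 pixels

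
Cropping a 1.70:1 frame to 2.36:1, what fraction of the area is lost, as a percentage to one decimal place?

28.0%

Going from 1.70:1 to 2.36:1 means cutting height while keeping width.
(1.700)/(2.360) ≈ 0.720 of the area survives, leaving 27.97% discarded.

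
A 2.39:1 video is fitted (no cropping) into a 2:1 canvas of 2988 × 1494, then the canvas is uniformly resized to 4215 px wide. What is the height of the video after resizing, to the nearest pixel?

1764 px

In the 2988×1494 frame the video fills the width: height = 2988 / 2.390 ≈ 1250.21 px.
The frame scales by 4215/2988 = 1.4106; 1250.21 × 1.4106 ≈ 1763.60 px.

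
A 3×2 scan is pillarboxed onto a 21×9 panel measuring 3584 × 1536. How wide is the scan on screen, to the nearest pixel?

2304 px

Since 1.500 < 2.333, the scan is height-limited.
That makes the image 2304.00 px wide (1536 × 3/2).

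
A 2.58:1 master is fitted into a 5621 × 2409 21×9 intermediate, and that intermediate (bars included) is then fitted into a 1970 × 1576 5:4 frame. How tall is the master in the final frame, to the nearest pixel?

2.58:1 in 5621×2409: fills the width, so the master is 5621.00 × 2178.68.
Second fit — the 21×9 canvas into 1970×1576 spans the width: 1970.00 × 844.29 (×0.3505 from 5621×2409).
So the master's height is 2178.68 × 0.3505 ≈ 763.57.

764 px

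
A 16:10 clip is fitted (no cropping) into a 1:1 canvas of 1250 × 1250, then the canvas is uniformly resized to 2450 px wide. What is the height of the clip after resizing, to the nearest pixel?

Fitted into 1250×1250, the clip spans the width; its height is 1250 × 10/16 ≈ 781.25 px.
Scaling 1250 → 2450 is ×1.9600, so the height becomes 781.25 × 1.9600 ≈ 1531.25 px.

1531 px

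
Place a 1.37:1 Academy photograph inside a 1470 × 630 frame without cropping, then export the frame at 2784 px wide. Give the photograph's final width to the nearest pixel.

1635 px

Fitted into 1470×630, the photograph spans the height; its width is 630 × 1.370 ≈ 863.10 px.
Resizing to 2784 px wide multiplies everything by 1.8939: 863.10 → 1634.61 px.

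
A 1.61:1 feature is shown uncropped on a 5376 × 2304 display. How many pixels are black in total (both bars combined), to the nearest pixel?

3839754 pixels

1.61:1 (1.610) < 21:9 (2.333), so the feature fills the height.
That makes the image 3709.4400 px wide (2304 × 1.610).
5376 − 3709.4400 = 1666.5600 px of bars.
That's 1666.5600 × 2304 ≈ 3839754 black pixels.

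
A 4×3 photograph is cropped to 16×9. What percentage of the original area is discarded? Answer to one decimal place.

Going from 4×3 to 16×9 means cutting height while keeping width.
Fraction kept = (1.333)/(1.778) ≈ 75.00%, so 25.00% is lost.

25.0%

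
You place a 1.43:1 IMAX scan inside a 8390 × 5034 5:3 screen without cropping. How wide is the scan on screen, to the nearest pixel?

7199 px

Since 1.430 < 1.667, the scan is height-limited.
The scan is 5034 × 1.430 ≈ 7198.62 px wide.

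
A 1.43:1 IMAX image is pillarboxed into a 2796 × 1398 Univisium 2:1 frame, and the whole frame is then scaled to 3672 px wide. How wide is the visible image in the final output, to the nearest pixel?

2625 px

At 2796×1398 the image is height-limited, so width = 1398 × 1.430 ≈ 1999.14 px.
The frame scales by 3672/2796 = 1.3133; 1999.14 × 1.3133 ≈ 2625.48 px.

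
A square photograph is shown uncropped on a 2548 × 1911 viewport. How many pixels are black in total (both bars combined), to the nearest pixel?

1217307 pixels

square (1.000) < 4:3 (1.333), so the photograph fills the height.
That makes the image 1911.0000 px wide (1911 × 1/1).
2548 − 1911.0000 = 637.0000 px of bars.
Across the 1911-px span: 637.0000 × 1911 ≈ 1217307 px.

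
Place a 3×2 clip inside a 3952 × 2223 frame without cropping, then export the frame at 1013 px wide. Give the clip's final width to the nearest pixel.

At 3952×2223 the clip is height-limited, so width = 2223 × 3/2 ≈ 3334.50 px.
Scaling 3952 → 1013 is ×0.2563, so the width becomes 3334.50 × 0.2563 ≈ 854.72 px.

855 px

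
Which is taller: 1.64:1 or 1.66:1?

1.64:1

1.64 and 1.66; 1.66 > 1.64. The smaller width-to-height ratio is the taller frame.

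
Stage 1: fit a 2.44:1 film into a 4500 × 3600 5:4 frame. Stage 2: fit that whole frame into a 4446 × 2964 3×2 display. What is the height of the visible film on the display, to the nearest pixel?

Inside the 4500×3600 canvas the film is width-limited at 4500.00 × 1844.26.
The 5:4 canvas is height-limited in 4446×2964, giving 3705.00 × 2964.00; scale factor 0.8233.
Applying the same ×0.8233: 1844.26 → 1518.44.

1518 px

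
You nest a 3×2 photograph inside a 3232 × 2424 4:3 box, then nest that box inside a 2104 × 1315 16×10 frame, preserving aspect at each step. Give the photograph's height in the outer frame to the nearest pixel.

Inside the 3232×2424 canvas the photograph is width-limited at 3232.00 × 2154.67.
The 4:3 canvas is height-limited in 2104×1315, giving 1753.33 × 1315.00; scale factor 0.5425.
So the photograph's height is 2154.67 × 0.5425 ≈ 1168.89.

1169 px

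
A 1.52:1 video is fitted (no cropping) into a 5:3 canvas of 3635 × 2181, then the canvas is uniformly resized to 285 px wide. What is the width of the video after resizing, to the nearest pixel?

In the 3635×2181 frame the video fills the height: width = 2181 × 1.520 ≈ 3315.12 px.
Scaling 3635 → 285 is ×0.0784, so the width becomes 3315.12 × 0.0784 ≈ 259.92 px.

260 px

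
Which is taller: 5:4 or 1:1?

5:4 = 1.25 and 1; 1.25 > 1. The smaller width-to-height ratio is the taller frame.

1:1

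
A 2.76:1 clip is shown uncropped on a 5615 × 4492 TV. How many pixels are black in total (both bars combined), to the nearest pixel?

2.76:1 is wider than 5:4, so it spans the full width.
The clip is 5615 / 2.760 ≈ 2034.4203 px tall.
4492 − 2034.4203 = 2457.5797 px of bars.
Across the 5615-px span: 2457.5797 × 5615 ≈ 13799310 px.

13799310 pixels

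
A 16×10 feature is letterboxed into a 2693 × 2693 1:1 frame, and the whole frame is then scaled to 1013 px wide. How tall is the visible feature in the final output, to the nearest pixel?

Fitted into 2693×2693, the feature spans the width; its height is 2693 × 10/16 ≈ 1683.12 px.
Scaling 2693 → 1013 is ×0.3762, so the height becomes 1683.12 × 0.3762 ≈ 633.12 px.

633 px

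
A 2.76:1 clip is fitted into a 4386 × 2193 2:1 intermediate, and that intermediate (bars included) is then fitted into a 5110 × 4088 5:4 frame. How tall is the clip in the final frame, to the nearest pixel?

1851 px

Inside the 4386×2193 canvas the clip is width-limited at 4386.00 × 1589.13.
2:1 in 5110×4088: fills the width, so the intermediate becomes 5110.00 × 2555.00 — a scale of ×1.1651.
So the clip's height is 1589.13 × 1.1651 ≈ 1851.45.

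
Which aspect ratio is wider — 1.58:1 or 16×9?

16×9

1.58 and 16×9 = 1.778; 1.778 > 1.58.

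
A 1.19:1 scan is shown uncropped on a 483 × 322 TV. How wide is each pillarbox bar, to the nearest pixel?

50 px

Since 1.190 < 1.500, the scan is height-limited.
That makes the image 383.18 px wide (322 × 1.190).
Leftover width: 483 − 383.18 = 99.82 px → 49.91 each side.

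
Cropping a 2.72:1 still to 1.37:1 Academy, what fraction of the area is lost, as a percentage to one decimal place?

The height stays; only width is cut (since 1.37:1 Academy is narrower than 2.72:1).
Fraction kept = (1.370)/(2.720) ≈ 50.37%, so 49.63% is lost.

49.6%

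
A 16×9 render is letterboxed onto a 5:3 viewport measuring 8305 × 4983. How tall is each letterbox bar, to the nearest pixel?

16×9 is wider than 5:3, so it spans the full width.
Content height = 8305 × 9/16 ≈ 4671.56 px.
4983 − 4671.56 = 311.44 px of bars (155.72 each).

156 px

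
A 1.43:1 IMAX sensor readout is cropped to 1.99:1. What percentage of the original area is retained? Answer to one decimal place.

The width stays; only height is cut (since 1.99:1 is wider than 1.43:1 IMAX).
Area ratio = (1.430)/(1.990) = 71.86% retained.

71.9%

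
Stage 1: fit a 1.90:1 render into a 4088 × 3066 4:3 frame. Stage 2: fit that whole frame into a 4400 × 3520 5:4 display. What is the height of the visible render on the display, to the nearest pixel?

Inside the 4088×3066 canvas the render is width-limited at 4088.00 × 2151.58.
Second fit — the 4:3 canvas into 4400×3520 spans the width: 4400.00 × 3300.00 (×1.0763 from 4088×3066).
Applying the same ×1.0763: 2151.58 → 2315.79.

2316 px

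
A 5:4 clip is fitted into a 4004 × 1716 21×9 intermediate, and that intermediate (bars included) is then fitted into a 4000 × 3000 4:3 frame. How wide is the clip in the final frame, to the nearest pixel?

2143 px

Inside the 4004×1716 canvas the clip is height-limited at 2145.00 × 1716.00.
Second fit — the 21×9 canvas into 4000×3000 spans the width: 4000.00 × 1714.29 (×0.9990 from 4004×1716).
Applying the same ×0.9990: 2145.00 → 2142.86.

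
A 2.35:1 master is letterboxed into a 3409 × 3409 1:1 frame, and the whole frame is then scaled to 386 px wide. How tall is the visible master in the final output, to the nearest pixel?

In the 3409×3409 frame the master fills the width: height = 3409 / 2.350 ≈ 1450.64 px.
Resizing to 386 px wide multiplies everything by 0.1132: 1450.64 → 164.26 px.

164 px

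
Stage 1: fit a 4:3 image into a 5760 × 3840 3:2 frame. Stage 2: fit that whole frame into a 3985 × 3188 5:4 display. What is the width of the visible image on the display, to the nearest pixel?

3542 px

Inside the 5760×3840 canvas the image is height-limited at 5120.00 × 3840.00.
Second fit — the 3:2 canvas into 3985×3188 spans the width: 3985.00 × 2656.67 (×0.6918 from 5760×3840).
So the image's width is 5120.00 × 0.6918 ≈ 3542.22.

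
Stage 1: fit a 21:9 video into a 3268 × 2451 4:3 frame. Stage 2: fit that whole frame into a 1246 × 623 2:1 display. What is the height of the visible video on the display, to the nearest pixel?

21:9 in 3268×2451: fills the width, so the video is 3268.00 × 1400.57.
The 4:3 canvas is height-limited in 1246×623, giving 830.67 × 623.00; scale factor 0.2542.
Applying the same ×0.2542: 1400.57 → 356.00.

356 px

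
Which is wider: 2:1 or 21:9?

21:9

2 and 21:9 = 2.333; 2.333 > 2.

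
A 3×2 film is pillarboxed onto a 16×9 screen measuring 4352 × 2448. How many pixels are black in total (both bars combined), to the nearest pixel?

Since 1.500 < 1.778, the film is height-limited.
That makes the image 3672.0000 px wide (2448 × 3/2).
Black = 4352 − 3672.0000 = 680.0000 px.
Bar area = 680.0000 × 2448 ≈ 1664640 px.

1664640 pixels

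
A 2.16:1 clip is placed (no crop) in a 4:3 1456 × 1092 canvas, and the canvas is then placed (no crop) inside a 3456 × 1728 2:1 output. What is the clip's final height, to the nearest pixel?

2.16:1 in 1456×1092: fills the width, so the clip is 1456.00 × 674.07.
Second fit — the 4:3 canvas into 3456×1728 spans the height: 2304.00 × 1728.00 (×1.5824 from 1456×1092).
The clip scales with it: height 674.07 × 1.5824 ≈ 1066.67.

1067 px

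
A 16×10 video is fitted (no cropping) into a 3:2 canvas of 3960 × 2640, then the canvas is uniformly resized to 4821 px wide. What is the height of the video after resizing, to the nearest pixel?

3013 px

Fitted into 3960×2640, the video spans the width; its height is 3960 × 10/16 ≈ 2475.00 px.
The frame scales by 4821/3960 = 1.2174; 2475.00 × 1.2174 ≈ 3013.12 px.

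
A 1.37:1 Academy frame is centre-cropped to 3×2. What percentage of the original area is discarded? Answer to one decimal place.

3×2 is wider than 1.37:1 Academy, so the crop keeps the full width and trims the height.
(1.370)/(1.500) ≈ 0.913 of the area survives, leaving 8.67% discarded.

8.7%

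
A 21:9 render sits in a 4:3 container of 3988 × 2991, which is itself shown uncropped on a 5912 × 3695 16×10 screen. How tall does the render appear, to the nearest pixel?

21:9 in 3988×2991: fills the width, so the render is 3988.00 × 1709.14.
Second fit — the 4:3 canvas into 5912×3695 spans the height: 4926.67 × 3695.00 (×1.2354 from 3988×2991).
Applying the same ×1.2354: 1709.14 → 2111.43.

2111 px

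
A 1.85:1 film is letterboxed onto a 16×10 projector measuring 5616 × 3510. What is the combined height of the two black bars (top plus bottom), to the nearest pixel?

Since 1.850 > 1.600, the film is width-limited.
Content height = 5616 / 1.850 ≈ 3035.68 px.
Leftover height: 3510 − 3035.68 = 474.32 px.

474 px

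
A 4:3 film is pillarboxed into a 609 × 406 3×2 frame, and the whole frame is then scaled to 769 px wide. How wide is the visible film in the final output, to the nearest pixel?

684 px

In the 609×406 frame the film fills the height: width = 406 × 4/3 ≈ 541.33 px.
Resizing to 769 px wide multiplies everything by 1.2627: 541.33 → 683.56 px.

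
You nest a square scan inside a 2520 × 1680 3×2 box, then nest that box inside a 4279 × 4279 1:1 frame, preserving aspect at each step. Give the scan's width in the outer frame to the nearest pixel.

First fit — square into 2520×1680 spans the height: 1680.00 × 1680.00.
The 3×2 canvas is width-limited in 4279×4279, giving 4279.00 × 2852.67; scale factor 1.6980.
Applying the same ×1.6980: 1680.00 → 2852.67.

2853 px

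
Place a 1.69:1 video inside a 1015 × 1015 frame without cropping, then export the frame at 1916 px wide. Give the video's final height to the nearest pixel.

Fitted into 1015×1015, the video spans the width; its height is 1015 / 1.690 ≈ 600.59 px.
Resizing to 1916 px wide multiplies everything by 1.8877: 600.59 → 1133.73 px.

1134 px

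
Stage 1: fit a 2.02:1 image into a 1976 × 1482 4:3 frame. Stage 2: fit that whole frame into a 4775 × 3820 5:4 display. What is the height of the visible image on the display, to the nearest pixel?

First fit — 2.02:1 into 1976×1482 spans the width: 1976.00 × 978.22.
Second fit — the 4:3 canvas into 4775×3820 spans the width: 4775.00 × 3581.25 (×2.4165 from 1976×1482).
Applying the same ×2.4165: 978.22 → 2363.86.

2364 px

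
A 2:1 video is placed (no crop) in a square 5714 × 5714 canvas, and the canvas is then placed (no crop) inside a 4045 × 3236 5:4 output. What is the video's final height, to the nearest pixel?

2:1 in 5714×5714: fills the width, so the video is 5714.00 × 2857.00.
square in 4045×3236: fills the height, so the intermediate becomes 3236.00 × 3236.00 — a scale of ×0.5663.
The video scales with it: height 2857.00 × 0.5663 ≈ 1618.00.

1618 px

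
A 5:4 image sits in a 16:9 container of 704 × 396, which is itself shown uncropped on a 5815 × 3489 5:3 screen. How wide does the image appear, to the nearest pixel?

4089 px

5:4 in 704×396: fills the height, so the image is 495.00 × 396.00.
16:9 in 5815×3489: fills the width, so the intermediate becomes 5815.00 × 3270.94 — a scale of ×8.2599.
So the image's width is 495.00 × 8.2599 ≈ 4088.67.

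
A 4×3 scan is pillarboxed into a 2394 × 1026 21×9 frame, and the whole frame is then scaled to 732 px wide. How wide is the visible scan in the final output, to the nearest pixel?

418 px

In the 2394×1026 frame the scan fills the height: width = 1026 × 4/3 ≈ 1368.00 px.
The frame scales by 732/2394 = 0.3058; 1368.00 × 0.3058 ≈ 418.29 px.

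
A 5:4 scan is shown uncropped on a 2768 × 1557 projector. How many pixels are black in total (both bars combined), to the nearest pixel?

5:4 is narrower than 16×9, so it spans the full height.
The scan is 1557 × 5/4 ≈ 1946.2500 px wide.
Black = 2768 − 1946.2500 = 821.7500 px.
That's 821.7500 × 1557 ≈ 1279465 black pixels.

1279465 pixels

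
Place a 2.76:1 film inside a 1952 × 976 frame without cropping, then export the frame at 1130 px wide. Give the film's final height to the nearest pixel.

At 1952×976 the film is width-limited, so height = 1952 / 2.760 ≈ 707.25 px.
Scaling 1952 → 1130 is ×0.5789, so the height becomes 707.25 × 0.5789 ≈ 409.42 px.

409 px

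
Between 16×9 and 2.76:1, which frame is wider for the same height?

16×9 = 1.778 and 2.76; 2.76 > 1.778.

2.76:1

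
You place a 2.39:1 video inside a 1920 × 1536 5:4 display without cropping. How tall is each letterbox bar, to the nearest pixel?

Since 2.390 > 1.250, the video is width-limited.
Content height = 1920 / 2.390 ≈ 803.35 px.
Black = 1536 − 803.35 = 732.65 px, or 366.33 per bar.

366 px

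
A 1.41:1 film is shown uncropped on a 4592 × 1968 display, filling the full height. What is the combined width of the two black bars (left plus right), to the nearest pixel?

The film is 1968 × 1.410 ≈ 2774.88 px wide.
Leftover width: 4592 − 2774.88 = 1817.12 px.

1817 px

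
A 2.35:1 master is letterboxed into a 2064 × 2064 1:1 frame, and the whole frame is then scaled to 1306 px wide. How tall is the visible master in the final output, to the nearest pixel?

556 px

In the 2064×2064 frame the master fills the width: height = 2064 / 2.350 ≈ 878.30 px.
Scaling 2064 → 1306 is ×0.6328, so the height becomes 878.30 × 0.6328 ≈ 555.74 px.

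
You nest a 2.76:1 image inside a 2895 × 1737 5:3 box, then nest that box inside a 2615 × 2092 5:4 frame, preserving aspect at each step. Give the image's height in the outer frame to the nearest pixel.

947 px

First fit — 2.76:1 into 2895×1737 spans the width: 2895.00 × 1048.91.
The 5:3 canvas is width-limited in 2615×2092, giving 2615.00 × 1569.00; scale factor 0.9033.
So the image's height is 1048.91 × 0.9033 ≈ 947.46.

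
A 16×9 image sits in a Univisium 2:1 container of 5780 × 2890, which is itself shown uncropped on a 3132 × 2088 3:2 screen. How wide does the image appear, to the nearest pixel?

2784 px

16×9 in 5780×2890: fills the height, so the image is 5137.78 × 2890.00.
The Univisium 2:1 canvas is width-limited in 3132×2088, giving 3132.00 × 1566.00; scale factor 0.5419.
The image scales with it: width 5137.78 × 0.5419 ≈ 2784.00.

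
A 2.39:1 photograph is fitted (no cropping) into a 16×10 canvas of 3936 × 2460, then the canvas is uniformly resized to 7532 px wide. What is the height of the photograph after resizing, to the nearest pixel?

In the 3936×2460 frame the photograph fills the width: height = 3936 / 2.390 ≈ 1646.86 px.
The frame scales by 7532/3936 = 1.9136; 1646.86 × 1.9136 ≈ 3151.46 px.

3151 px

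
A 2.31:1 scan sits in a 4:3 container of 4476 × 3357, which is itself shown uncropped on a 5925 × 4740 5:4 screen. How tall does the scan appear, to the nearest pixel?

Inside the 4476×3357 canvas the scan is width-limited at 4476.00 × 1937.66.
The 4:3 canvas is width-limited in 5925×4740, giving 5925.00 × 4443.75; scale factor 1.3237.
Applying the same ×1.3237: 1937.66 → 2564.94.

2565 px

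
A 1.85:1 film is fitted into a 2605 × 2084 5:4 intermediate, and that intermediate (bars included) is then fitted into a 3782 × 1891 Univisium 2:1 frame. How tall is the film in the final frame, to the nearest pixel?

1.85:1 in 2605×2084: fills the width, so the film is 2605.00 × 1408.11.
5:4 in 3782×1891: fills the height, so the intermediate becomes 2363.75 × 1891.00 — a scale of ×0.9074.
The film scales with it: height 1408.11 × 0.9074 ≈ 1277.70.

1278 px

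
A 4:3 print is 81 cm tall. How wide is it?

108 cm

81 / 3 × 4 = 108.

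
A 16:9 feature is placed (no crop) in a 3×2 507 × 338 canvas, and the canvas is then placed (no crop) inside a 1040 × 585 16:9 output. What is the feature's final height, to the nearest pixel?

Inside the 507×338 canvas the feature is width-limited at 507.00 × 285.19.
3×2 in 1040×585: fills the height, so the intermediate becomes 877.50 × 585.00 — a scale of ×1.7308.
So the feature's height is 285.19 × 1.7308 ≈ 493.59.

494 px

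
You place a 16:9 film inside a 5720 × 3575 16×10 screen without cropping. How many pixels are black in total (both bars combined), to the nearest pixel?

16:9 is wider than 16×10, so it spans the full width.
The film is 5720 × 9/16 ≈ 3217.5000 px tall.
Black = 3575 − 3217.5000 = 357.5000 px.
Bar area = 357.5000 × 5720 ≈ 2044900 px.

2044900 pixels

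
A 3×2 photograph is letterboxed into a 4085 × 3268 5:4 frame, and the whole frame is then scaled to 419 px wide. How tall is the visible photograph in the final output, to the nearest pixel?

At 4085×3268 the photograph is width-limited, so height = 4085 × 2/3 ≈ 2723.33 px.
Scaling 4085 → 419 is ×0.1026, so the height becomes 2723.33 × 0.1026 ≈ 279.33 px.

279 px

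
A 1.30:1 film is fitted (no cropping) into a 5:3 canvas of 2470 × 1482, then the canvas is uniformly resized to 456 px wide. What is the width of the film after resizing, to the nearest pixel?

356 px

At 2470×1482 the film is height-limited, so width = 1482 × 1.300 ≈ 1926.60 px.
Scaling 2470 → 456 is ×0.1846, so the width becomes 1926.60 × 0.1846 ≈ 355.68 px.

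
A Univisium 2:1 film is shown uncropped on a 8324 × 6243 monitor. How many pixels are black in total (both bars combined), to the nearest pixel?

Univisium 2:1 is wider than 4:3, so it spans the full width.
The film is 8324 × 1/2 ≈ 4162.0000 px tall.
Black = 6243 − 4162.0000 = 2081.0000 px.
Across the 8324-px span: 2081.0000 × 8324 ≈ 17322244 px.

17322244 pixels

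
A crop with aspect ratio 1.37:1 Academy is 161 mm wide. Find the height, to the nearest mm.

161 / 1.370 = 117.52.

118 mm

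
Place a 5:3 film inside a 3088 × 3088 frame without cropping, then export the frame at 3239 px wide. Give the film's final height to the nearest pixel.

1943 px

In the 3088×3088 frame the film fills the width: height = 3088 × 3/5 ≈ 1852.80 px.
The frame scales by 3239/3088 = 1.0489; 1852.80 × 1.0489 ≈ 1943.40 px.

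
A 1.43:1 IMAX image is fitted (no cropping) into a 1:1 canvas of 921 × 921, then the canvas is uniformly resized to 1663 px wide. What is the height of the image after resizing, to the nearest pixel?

Fitted into 921×921, the image spans the width; its height is 921 / 1.430 ≈ 644.06 px.
The frame scales by 1663/921 = 1.8056; 644.06 × 1.8056 ≈ 1162.94 px.

1163 px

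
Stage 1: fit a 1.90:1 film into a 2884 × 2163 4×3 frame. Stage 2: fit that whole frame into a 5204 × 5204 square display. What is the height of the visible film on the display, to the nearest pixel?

2739 px

1.90:1 in 2884×2163: fills the width, so the film is 2884.00 × 1517.89.
Second fit — the 4×3 canvas into 5204×5204 spans the width: 5204.00 × 3903.00 (×1.8044 from 2884×2163).
The film scales with it: height 1517.89 × 1.8044 ≈ 2738.95.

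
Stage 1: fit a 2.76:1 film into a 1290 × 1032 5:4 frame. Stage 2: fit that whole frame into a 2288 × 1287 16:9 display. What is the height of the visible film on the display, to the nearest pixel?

583 px

Inside the 1290×1032 canvas the film is width-limited at 1290.00 × 467.39.
5:4 in 2288×1287: fills the height, so the intermediate becomes 1608.75 × 1287.00 — a scale of ×1.2471.
The film scales with it: height 467.39 × 1.2471 ≈ 582.88.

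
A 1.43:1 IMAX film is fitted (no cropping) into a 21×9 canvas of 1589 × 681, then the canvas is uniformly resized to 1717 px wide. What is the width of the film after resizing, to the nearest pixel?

In the 1589×681 frame the film fills the height: width = 681 × 1.430 ≈ 973.83 px.
The frame scales by 1717/1589 = 1.0806; 973.83 × 1.0806 ≈ 1052.28 px.

1052 px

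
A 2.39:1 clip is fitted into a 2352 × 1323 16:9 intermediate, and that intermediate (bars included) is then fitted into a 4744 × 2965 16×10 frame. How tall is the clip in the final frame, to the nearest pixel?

1985 px

Inside the 2352×1323 canvas the clip is width-limited at 2352.00 × 984.10.
The 16:9 canvas is width-limited in 4744×2965, giving 4744.00 × 2668.50; scale factor 2.0170.
The clip scales with it: height 984.10 × 2.0170 ≈ 1984.94.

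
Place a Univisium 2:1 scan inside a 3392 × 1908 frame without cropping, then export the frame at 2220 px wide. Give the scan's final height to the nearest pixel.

1110 px

Fitted into 3392×1908, the scan spans the width; its height is 3392 × 1/2 ≈ 1696.00 px.
The frame scales by 2220/3392 = 0.6545; 1696.00 × 0.6545 ≈ 1110.00 px.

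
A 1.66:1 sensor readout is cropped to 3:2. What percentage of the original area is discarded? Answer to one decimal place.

9.6%

3:2 is narrower than 1.66:1, so the crop keeps the full height and trims the width.
Fraction kept = (1.500)/(1.660) ≈ 90.36%, so 9.64% is lost.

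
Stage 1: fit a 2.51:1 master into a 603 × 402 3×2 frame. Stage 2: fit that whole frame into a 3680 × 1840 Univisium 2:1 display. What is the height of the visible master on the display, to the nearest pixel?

1100 px

2.51:1 in 603×402: fills the width, so the master is 603.00 × 240.24.
3×2 in 3680×1840: fills the height, so the intermediate becomes 2760.00 × 1840.00 — a scale of ×4.5771.
Applying the same ×4.5771: 240.24 → 1099.60.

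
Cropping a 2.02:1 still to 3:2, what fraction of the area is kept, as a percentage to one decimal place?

The height stays; only width is cut (since 3:2 is narrower than 2.02:1).
Area ratio = (1.500)/(2.020) = 74.26% retained.

74.3%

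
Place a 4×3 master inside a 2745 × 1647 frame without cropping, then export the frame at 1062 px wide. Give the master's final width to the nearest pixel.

850 px

In the 2745×1647 frame the master fills the height: width = 1647 × 4/3 ≈ 2196.00 px.
Resizing to 1062 px wide multiplies everything by 0.3869: 2196.00 → 849.60 px.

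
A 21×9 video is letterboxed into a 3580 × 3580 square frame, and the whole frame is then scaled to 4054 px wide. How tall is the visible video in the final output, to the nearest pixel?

Fitted into 3580×3580, the video spans the width; its height is 3580 × 9/21 ≈ 1534.29 px.
Resizing to 4054 px wide multiplies everything by 1.1324: 1534.29 → 1737.43 px.

1737 px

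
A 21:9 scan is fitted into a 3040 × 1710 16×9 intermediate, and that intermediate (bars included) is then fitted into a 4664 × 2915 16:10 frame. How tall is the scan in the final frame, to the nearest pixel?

First fit — 21:9 into 3040×1710 spans the width: 3040.00 × 1302.86.
Second fit — the 16×9 canvas into 4664×2915 spans the width: 4664.00 × 2623.50 (×1.5342 from 3040×1710).
The scan scales with it: height 1302.86 × 1.5342 ≈ 1998.86.

1999 px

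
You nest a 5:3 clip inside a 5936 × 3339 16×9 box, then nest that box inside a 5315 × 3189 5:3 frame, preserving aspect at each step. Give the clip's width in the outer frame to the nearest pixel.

Inside the 5936×3339 canvas the clip is height-limited at 5565.00 × 3339.00.
16×9 in 5315×3189: fills the width, so the intermediate becomes 5315.00 × 2989.69 — a scale of ×0.8954.
The clip scales with it: width 5565.00 × 0.8954 ≈ 4982.81.

4983 px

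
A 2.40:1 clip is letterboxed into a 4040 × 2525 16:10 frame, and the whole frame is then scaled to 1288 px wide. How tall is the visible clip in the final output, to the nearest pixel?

537 px

In the 4040×2525 frame the clip fills the width: height = 4040 / 2.400 ≈ 1683.33 px.
The frame scales by 1288/4040 = 0.3188; 1683.33 × 0.3188 ≈ 536.67 px.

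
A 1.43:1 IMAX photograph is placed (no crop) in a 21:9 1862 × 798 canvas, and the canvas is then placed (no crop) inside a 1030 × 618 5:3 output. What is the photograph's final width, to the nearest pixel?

First fit — 1.43:1 IMAX into 1862×798 spans the height: 1141.14 × 798.00.
21:9 in 1030×618: fills the width, so the intermediate becomes 1030.00 × 441.43 — a scale of ×0.5532.
The photograph scales with it: width 1141.14 × 0.5532 ≈ 631.24.

631 px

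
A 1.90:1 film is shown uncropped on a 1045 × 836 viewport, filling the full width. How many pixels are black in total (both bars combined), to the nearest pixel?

298870 pixels

That makes the image 550.0000 px tall (1045 / 1.900).
Black = 836 − 550.0000 = 286.0000 px.
That's 286.0000 × 1045 ≈ 298870 black pixels.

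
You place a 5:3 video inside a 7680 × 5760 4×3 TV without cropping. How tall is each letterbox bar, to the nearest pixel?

Since 1.667 > 1.333, the video is width-limited.
Content height = 7680 × 3/5 ≈ 4608.00 px.
5760 − 4608.00 = 1152.00 px of bars (576.00 each).

576 px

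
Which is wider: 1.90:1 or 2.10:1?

2.10:1

1.9 and 2.1; 2.1 > 1.9.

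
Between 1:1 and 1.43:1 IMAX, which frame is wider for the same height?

1.43:1 IMAX

1 and 1.43; 1.43 > 1.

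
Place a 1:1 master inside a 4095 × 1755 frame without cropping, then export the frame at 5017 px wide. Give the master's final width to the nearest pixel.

In the 4095×1755 frame the master fills the height: width = 1755 × 1/1 ≈ 1755.00 px.
Scaling 4095 → 5017 is ×1.2252, so the width becomes 1755.00 × 1.2252 ≈ 2150.14 px.

2150 px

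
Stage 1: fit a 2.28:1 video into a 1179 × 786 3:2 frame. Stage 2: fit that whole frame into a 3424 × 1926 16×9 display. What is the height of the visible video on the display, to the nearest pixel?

Inside the 1179×786 canvas the video is width-limited at 1179.00 × 517.11.
The 3:2 canvas is height-limited in 3424×1926, giving 2889.00 × 1926.00; scale factor 2.4504.
The video scales with it: height 517.11 × 2.4504 ≈ 1267.11.

1267 px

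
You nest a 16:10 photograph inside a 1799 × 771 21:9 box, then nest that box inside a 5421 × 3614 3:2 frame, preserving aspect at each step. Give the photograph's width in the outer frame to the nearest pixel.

16:10 in 1799×771: fills the height, so the photograph is 1233.60 × 771.00.
Second fit — the 21:9 canvas into 5421×3614 spans the width: 5421.00 × 2323.29 (×3.0133 from 1799×771).
The photograph scales with it: width 1233.60 × 3.0133 ≈ 3717.26.

3717 px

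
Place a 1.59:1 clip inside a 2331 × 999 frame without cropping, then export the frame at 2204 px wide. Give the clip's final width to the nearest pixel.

Fitted into 2331×999, the clip spans the height; its width is 999 × 1.590 ≈ 1588.41 px.
Resizing to 2204 px wide multiplies everything by 0.9455: 1588.41 → 1501.87 px.

1502 px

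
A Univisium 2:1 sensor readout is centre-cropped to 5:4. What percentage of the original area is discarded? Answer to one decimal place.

5:4 is narrower than Univisium 2:1, so the crop keeps the full height and trims the width.
(1.250)/(2.000) ≈ 0.625 of the area survives, leaving 37.50% discarded.

37.5%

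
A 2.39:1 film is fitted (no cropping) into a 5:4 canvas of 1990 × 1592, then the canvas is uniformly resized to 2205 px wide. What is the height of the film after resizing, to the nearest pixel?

Fitted into 1990×1592, the film spans the width; its height is 1990 / 2.390 ≈ 832.64 px.
Scaling 1990 → 2205 is ×1.1080, so the height becomes 832.64 × 1.1080 ≈ 922.59 px.

923 px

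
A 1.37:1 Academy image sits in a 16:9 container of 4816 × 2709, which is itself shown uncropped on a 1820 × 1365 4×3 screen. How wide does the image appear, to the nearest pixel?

1403 px

Inside the 4816×2709 canvas the image is height-limited at 3711.33 × 2709.00.
16:9 in 1820×1365: fills the width, so the intermediate becomes 1820.00 × 1023.75 — a scale of ×0.3779.
The image scales with it: width 3711.33 × 0.3779 ≈ 1402.54.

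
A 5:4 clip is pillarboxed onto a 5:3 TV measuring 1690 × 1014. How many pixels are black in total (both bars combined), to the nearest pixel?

428415 pixels

Since 1.250 < 1.667, the clip is height-limited.
Content width = 1014 × 5/4 ≈ 1267.5000 px.
Black = 1690 − 1267.5000 = 422.5000 px.
That's 422.5000 × 1014 ≈ 428415 black pixels.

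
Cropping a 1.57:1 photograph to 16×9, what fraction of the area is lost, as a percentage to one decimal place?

The width stays; only height is cut (since 16×9 is wider than 1.57:1).
Fraction kept = (1.570)/(1.778) ≈ 88.31%, so 11.69% is lost.

11.7%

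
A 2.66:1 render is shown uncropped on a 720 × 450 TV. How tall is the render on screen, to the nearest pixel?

2.66:1 (2.660) > 16:10 (1.600), so the render fills the width.
That makes the image 270.68 px tall (720 / 2.660).

271 px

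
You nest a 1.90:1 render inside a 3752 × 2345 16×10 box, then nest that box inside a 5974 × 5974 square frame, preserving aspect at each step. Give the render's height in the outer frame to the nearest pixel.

Inside the 3752×2345 canvas the render is width-limited at 3752.00 × 1974.74.
The 16×10 canvas is width-limited in 5974×5974, giving 5974.00 × 3733.75; scale factor 1.5922.
The render scales with it: height 1974.74 × 1.5922 ≈ 3144.21.

3144 px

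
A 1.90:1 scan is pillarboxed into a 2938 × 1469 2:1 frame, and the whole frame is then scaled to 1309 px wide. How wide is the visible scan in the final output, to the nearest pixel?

1244 px

At 2938×1469 the scan is height-limited, so width = 1469 × 1.900 ≈ 2791.10 px.
The frame scales by 1309/2938 = 0.4455; 2791.10 × 0.4455 ≈ 1243.55 px.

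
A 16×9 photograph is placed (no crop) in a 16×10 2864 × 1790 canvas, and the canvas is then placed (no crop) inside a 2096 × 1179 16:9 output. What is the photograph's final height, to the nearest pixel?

16×9 in 2864×1790: fills the width, so the photograph is 2864.00 × 1611.00.
The 16×10 canvas is height-limited in 2096×1179, giving 1886.40 × 1179.00; scale factor 0.6587.
Applying the same ×0.6587: 1611.00 → 1061.10.

1061 px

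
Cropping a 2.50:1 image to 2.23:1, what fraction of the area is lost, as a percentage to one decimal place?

10.8%

2.23:1 is narrower than 2.50:1, so the crop keeps the full height and trims the width.
Area ratio = (2.230)/(2.500) = 89.20%; the remaining 10.80% is cropped out.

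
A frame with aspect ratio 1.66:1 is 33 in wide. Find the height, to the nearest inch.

Height = 33 / 1.660 = 19.88.

20 in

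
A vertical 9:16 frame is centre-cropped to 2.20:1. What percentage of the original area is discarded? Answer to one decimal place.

2.20:1 is wider than vertical 9:16, so the crop keeps the full width and trims the height.
Area ratio = (0.562)/(2.200) = 25.57%; the remaining 74.43% is cropped out.

74.4%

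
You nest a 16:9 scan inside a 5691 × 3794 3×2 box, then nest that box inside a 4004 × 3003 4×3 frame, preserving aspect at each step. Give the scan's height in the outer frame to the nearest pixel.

2252 px

First fit — 16:9 into 5691×3794 spans the width: 5691.00 × 3201.19.
The 3×2 canvas is width-limited in 4004×3003, giving 4004.00 × 2669.33; scale factor 0.7036.
So the scan's height is 3201.19 × 0.7036 ≈ 2252.25.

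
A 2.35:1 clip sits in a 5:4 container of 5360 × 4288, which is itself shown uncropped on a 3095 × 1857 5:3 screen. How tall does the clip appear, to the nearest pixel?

988 px

Inside the 5360×4288 canvas the clip is width-limited at 5360.00 × 2280.85.
Second fit — the 5:4 canvas into 3095×1857 spans the height: 2321.25 × 1857.00 (×0.4331 from 5360×4288).
The clip scales with it: height 2280.85 × 0.4331 ≈ 987.77.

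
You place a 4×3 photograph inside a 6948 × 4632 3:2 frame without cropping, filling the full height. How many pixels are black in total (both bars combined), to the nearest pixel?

The photograph is 4632 × 4/3 ≈ 6176.0000 px wide.
6948 − 6176.0000 = 772.0000 px of bars.
That's 772.0000 × 4632 ≈ 3575904 black pixels.

3575904 pixels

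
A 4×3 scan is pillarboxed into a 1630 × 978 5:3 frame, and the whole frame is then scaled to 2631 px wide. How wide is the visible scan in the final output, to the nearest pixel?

At 1630×978 the scan is height-limited, so width = 978 × 4/3 ≈ 1304.00 px.
The frame scales by 2631/1630 = 1.6141; 1304.00 × 1.6141 ≈ 2104.80 px.

2105 px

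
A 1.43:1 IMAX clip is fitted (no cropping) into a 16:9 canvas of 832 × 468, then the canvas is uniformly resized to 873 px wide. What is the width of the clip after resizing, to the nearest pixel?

702 px

In the 832×468 frame the clip fills the height: width = 468 × 1.430 ≈ 669.24 px.
The frame scales by 873/832 = 1.0493; 669.24 × 1.0493 ≈ 702.22 px.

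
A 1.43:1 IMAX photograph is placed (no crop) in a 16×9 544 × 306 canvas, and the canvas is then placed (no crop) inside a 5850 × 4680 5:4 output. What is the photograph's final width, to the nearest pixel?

4706 px

First fit — 1.43:1 IMAX into 544×306 spans the height: 437.58 × 306.00.
16×9 in 5850×4680: fills the width, so the intermediate becomes 5850.00 × 3290.62 — a scale of ×10.7537.
So the photograph's width is 437.58 × 10.7537 ≈ 4705.59.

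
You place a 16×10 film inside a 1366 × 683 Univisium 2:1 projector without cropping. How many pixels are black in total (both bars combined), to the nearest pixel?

16×10 (1.600) < Univisium 2:1 (2.000), so the film fills the height.
That makes the image 1092.8000 px wide (683 × 16/10).
Black = 1366 − 1092.8000 = 273.2000 px.
Across the 683-px span: 273.2000 × 683 ≈ 186596 px.

186596 pixels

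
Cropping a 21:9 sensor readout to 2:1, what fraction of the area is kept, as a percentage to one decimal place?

85.7%

2:1 is narrower than 21:9, so the crop keeps the full height and trims the width.
(2.000)/(2.333) ≈ 0.857 of the area survives.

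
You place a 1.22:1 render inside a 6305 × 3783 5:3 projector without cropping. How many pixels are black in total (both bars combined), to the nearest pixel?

6392286 pixels

Since 1.220 < 1.667, the render is height-limited.
Content width = 3783 × 1.220 ≈ 4615.2600 px.
Black = 6305 − 4615.2600 = 1689.7400 px.
Bar area = 1689.7400 × 3783 ≈ 6392286 px.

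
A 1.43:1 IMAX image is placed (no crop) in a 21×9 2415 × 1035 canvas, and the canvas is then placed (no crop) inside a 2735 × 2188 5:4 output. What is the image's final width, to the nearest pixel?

1676 px

Inside the 2415×1035 canvas the image is height-limited at 1480.05 × 1035.00.
21×9 in 2735×2188: fills the width, so the intermediate becomes 2735.00 × 1172.14 — a scale of ×1.1325.
Applying the same ×1.1325: 1480.05 → 1676.16.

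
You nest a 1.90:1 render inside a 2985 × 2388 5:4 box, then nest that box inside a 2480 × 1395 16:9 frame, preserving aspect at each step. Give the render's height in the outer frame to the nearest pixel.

918 px

Inside the 2985×2388 canvas the render is width-limited at 2985.00 × 1571.05.
5:4 in 2480×1395: fills the height, so the intermediate becomes 1743.75 × 1395.00 — a scale of ×0.5842.
So the render's height is 1571.05 × 0.5842 ≈ 917.76.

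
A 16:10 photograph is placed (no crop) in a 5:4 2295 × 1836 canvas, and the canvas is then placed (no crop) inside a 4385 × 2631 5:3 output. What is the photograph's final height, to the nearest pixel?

Inside the 2295×1836 canvas the photograph is width-limited at 2295.00 × 1434.38.
The 5:4 canvas is height-limited in 4385×2631, giving 3288.75 × 2631.00; scale factor 1.4330.
The photograph scales with it: height 1434.38 × 1.4330 ≈ 2055.47.

2055 px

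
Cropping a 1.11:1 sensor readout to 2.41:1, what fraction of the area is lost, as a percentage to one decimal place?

53.9%

Going from 1.11:1 to 2.41:1 means cutting height while keeping width.
Fraction kept = (1.110)/(2.410) ≈ 46.06%, so 53.94% is lost.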